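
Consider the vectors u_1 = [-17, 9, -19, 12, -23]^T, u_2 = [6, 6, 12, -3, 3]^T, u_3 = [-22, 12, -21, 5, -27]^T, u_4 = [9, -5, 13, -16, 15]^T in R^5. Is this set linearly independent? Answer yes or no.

no

Form the matrix with these vectors as rows and row reduce.
R2 ← R2 + (6/17)·R1: [0, 156/17, 90/17, 21/17, -87/17]
R3 ← R3 − (22/17)·R1: [0, 6/17, 61/17, -179/17, 47/17]
R4 ← R4 + (9/17)·R1: [0, -4/17, 50/17, -164/17, 48/17]
R3 ← R3 − (1/26)·R2: [0, 0, 44/13, -275/26, 77/26]
R4 ← R4 + (1/39)·R2: [0, 0, 40/13, -125/13, 35/13]
R4 ← R4 − (10/11)·R3: [0, 0, 0, 0, 0]
3 nonzero rows, so the 4 vectors span a space of dimension 3.
Since 3 < 4, the vectors are linearly dependent.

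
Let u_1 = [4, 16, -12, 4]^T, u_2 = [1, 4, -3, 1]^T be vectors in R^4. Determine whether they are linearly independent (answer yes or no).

no

Form the matrix with these vectors as rows and row reduce.
R2 ← R2 − (1/4)·R1: [0, 0, 0, 0]
1 nonzero row, so the 2 vectors span a space of dimension 1.
Since 1 < 2, the vectors are linearly dependent.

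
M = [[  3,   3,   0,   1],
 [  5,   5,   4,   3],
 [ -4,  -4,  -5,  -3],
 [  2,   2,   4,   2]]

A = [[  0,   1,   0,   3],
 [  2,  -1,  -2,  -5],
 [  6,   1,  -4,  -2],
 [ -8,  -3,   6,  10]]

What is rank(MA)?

2

First compute MA:
[[ -2,  -3,   0,   4],
 [ 10,  -5,  -8,  12],
 [-14,   4,  10, -12],
 [ 12,  -2,  -8,   8]]
Now row reduce the product.
R2 ← R2 + (5)·R1: [0, -20, -8, 32]
R3 ← R3 − (7)·R1: [0, 25, 10, -40]
R4 ← R4 + (6)·R1: [0, -20, -8, 32]
R3 ← R3 + (5/4)·R2: [0, 0, 0, 0]
R4 ← R4 − R2: [0, 0, 0, 0]
2 nonzero rows, so rank(MA) = 2.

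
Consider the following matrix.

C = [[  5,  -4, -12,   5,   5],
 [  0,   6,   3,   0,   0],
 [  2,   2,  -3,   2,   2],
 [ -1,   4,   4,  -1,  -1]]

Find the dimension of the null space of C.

3

Row reduce to echelon form.
R3 ← R3 − (2/5)·R1: [0, 18/5, 9/5, 0, 0]
R4 ← R4 + (1/5)·R1: [0, 16/5, 8/5, 0, 0]
R3 ← R3 − (3/5)·R2: [0, 0, 0, 0, 0]
R4 ← R4 − (8/15)·R2: [0, 0, 0, 0, 0]
2 nonzero rows, so rank(C) = 2.
C has 5 columns; by rank–nullity, nullity = 5 − 2 = 3.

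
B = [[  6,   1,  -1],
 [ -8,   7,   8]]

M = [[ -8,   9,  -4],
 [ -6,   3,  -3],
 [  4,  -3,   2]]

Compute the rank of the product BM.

First compute BM:
[[-58,  60, -29],
 [ 54, -75,  27]]
Now row reduce the product.
R2 ← R2 + (27/29)·R1: [0, -555/29, 0]
2 nonzero rows, so rank(BM) = 2.

2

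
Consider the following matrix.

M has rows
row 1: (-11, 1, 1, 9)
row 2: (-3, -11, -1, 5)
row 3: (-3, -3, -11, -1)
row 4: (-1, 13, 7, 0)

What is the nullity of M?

Row reduce to echelon form.
R2 ← R2 − (3/11)·R1: [0, -124/11, -14/11, 28/11]
R3 ← R3 − (3/11)·R1: [0, -36/11, -124/11, -38/11]
R4 ← R4 − (1/11)·R1: [0, 142/11, 76/11, -9/11]
R3 ← R3 − (9/31)·R2: [0, 0, -338/31, -130/31]
R4 ← R4 + (71/62)·R2: [0, 0, 169/31, 65/31]
R4 ← R4 + (1/2)·R3: [0, 0, 0, 0]
3 nonzero rows, so rank(M) = 3.
M has 4 columns; by rank–nullity, nullity = 4 − 3 = 1.

1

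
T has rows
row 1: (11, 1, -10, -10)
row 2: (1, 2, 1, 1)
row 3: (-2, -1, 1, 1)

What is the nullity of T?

Row reduce to echelon form.
R2 ← R2 − (1/11)·R1: [0, 21/11, 21/11, 21/11]
R3 ← R3 + (2/11)·R1: [0, -9/11, -9/11, -9/11]
R3 ← R3 + (3/7)·R2: [0, 0, 0, 0]
2 nonzero rows, so rank(T) = 2.
T has 4 columns; by rank–nullity, nullity = 4 − 2 = 2.

2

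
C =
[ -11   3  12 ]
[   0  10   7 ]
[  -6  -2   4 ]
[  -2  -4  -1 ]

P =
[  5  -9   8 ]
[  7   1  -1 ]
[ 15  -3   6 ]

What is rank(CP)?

First compute CP:
[[146,  66, -19],
 [175, -11,  32],
 [ 16,  40, -22],
 [-53,  17, -18]]
Now row reduce the product.
R2 ← R2 − (175/146)·R1: [0, -6578/73, 7997/146]
R3 ← R3 − (8/73)·R1: [0, 2392/73, -1454/73]
R4 ← R4 + (53/146)·R1: [0, 2990/73, -3635/146]
R3 ← R3 + (4/11)·R2: [0, 0, 0]
R4 ← R4 + (5/11)·R2: [0, 0, 0]
2 nonzero rows, so rank(CP) = 2.

2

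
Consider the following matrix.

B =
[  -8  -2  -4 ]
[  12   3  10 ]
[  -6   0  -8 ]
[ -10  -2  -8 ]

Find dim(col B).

3

Row reduce to echelon form.
R2 ← R2 + (3/2)·R1: [0, 0, 4]
R3 ← R3 − (3/4)·R1: [0, 3/2, -5]
R4 ← R4 − (5/4)·R1: [0, 1/2, -3]
Swap R2 ↔ R3
R4 ← R4 − (1/3)·R2: [0, 0, -4/3]
R4 ← R4 + (1/3)·R3: [0, 0, 0]
Echelon form has 3 nonzero rows, so rank(B) = 3.
The column space has dimension equal to the rank: 3.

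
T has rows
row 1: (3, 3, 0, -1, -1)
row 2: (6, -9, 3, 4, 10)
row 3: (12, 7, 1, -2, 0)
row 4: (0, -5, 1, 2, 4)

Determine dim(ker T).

Row reduce to echelon form.
R2 ← R2 − (2)·R1: [0, -15, 3, 6, 12]
R3 ← R3 − (4)·R1: [0, -5, 1, 2, 4]
R3 ← R3 − (1/3)·R2: [0, 0, 0, 0, 0]
R4 ← R4 − (1/3)·R2: [0, 0, 0, 0, 0]
2 nonzero rows, so rank(T) = 2.
T has 5 columns; by rank–nullity, nullity = 5 − 2 = 3.

3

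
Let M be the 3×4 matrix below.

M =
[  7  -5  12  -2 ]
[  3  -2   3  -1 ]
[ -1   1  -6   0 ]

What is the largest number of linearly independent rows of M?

2

Row reduce to echelon form.
R2 ← R2 − (3/7)·R1: [0, 1/7, -15/7, -1/7]
R3 ← R3 + (1/7)·R1: [0, 2/7, -30/7, -2/7]
R3 ← R3 − (2)·R2: [0, 0, 0, 0]
Echelon form has 2 nonzero rows, so rank(M) = 2.
The rank gives the maximum number of linearly independent rows: 2.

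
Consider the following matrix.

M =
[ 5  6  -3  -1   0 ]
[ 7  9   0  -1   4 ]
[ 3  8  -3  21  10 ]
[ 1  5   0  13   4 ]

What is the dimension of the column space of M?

4

Row reduce to echelon form.
R2 ← R2 − (7/5)·R1: [0, 3/5, 21/5, 2/5, 4]
R3 ← R3 − (3/5)·R1: [0, 22/5, -6/5, 108/5, 10]
R4 ← R4 − (1/5)·R1: [0, 19/5, 3/5, 66/5, 4]
R3 ← R3 − (22/3)·R2: [0, 0, -32, 56/3, -58/3]
R4 ← R4 − (19/3)·R2: [0, 0, -26, 32/3, -64/3]
R4 ← R4 − (13/16)·R3: [0, 0, 0, -9/2, -45/8]
Echelon form has 4 nonzero rows, so rank(M) = 4.
The column space has dimension equal to the rank: 4.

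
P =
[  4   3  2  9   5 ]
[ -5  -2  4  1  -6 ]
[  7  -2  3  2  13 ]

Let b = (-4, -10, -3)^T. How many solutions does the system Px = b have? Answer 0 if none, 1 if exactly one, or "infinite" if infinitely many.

infinite

Row reduce the augmented matrix [P | b].
R2 ← R2 + (5/4)·R1: [0, 7/4, 13/2, 49/4, 1/4, -15]
R3 ← R3 − (7/4)·R1: [0, -29/4, -1/2, -55/4, 17/4, 4]
R3 ← R3 + (29/7)·R2: [0, 0, 185/7, 37, 37/7, -407/7]
The echelon form has 3 nonzero rows, and every pivot lies in the first 5 columns, so rank(P) = rank([P|b]) = 3.
The system is consistent.
rank = 3 < 5 unknowns, so there are infinitely many solutions.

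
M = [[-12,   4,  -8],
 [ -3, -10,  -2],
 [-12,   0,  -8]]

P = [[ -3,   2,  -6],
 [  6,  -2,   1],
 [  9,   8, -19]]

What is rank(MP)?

First compute MP:
[[-12, -96, 228],
 [-69,  -2,  46],
 [-36, -88, 224]]
Now row reduce the product.
R2 ← R2 − (23/4)·R1: [0, 550, -1265]
R3 ← R3 − (3)·R1: [0, 200, -460]
R3 ← R3 − (4/11)·R2: [0, 0, 0]
2 nonzero rows, so rank(MP) = 2.

2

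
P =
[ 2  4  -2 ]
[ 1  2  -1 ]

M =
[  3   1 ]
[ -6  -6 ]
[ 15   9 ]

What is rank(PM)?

1

First compute PM:
[[-48, -40],
 [-24, -20]]
Now row reduce the product.
R2 ← R2 − (1/2)·R1: [0, 0]
1 nonzero row, so rank(PM) = 1.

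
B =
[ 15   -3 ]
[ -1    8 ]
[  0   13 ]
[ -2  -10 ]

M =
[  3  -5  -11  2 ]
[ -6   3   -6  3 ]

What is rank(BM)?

First compute BM:
[[ 63, -84, -147,  21],
 [-51,  29, -37,  22],
 [-78,  39, -78,  39],
 [ 54, -20,  82, -34]]
Now row reduce the product.
R2 ← R2 + (17/21)·R1: [0, -39, -156, 39]
R3 ← R3 + (26/21)·R1: [0, -65, -260, 65]
R4 ← R4 − (6/7)·R1: [0, 52, 208, -52]
R3 ← R3 − (5/3)·R2: [0, 0, 0, 0]
R4 ← R4 + (4/3)·R2: [0, 0, 0, 0]
2 nonzero rows, so rank(BM) = 2.

2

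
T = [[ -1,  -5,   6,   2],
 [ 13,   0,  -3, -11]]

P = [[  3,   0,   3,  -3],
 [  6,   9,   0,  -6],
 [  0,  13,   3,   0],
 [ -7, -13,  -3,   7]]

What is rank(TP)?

2

First compute TP:
[[-47,   7,   9,  47],
 [116, 104,  63, -116]]
Now row reduce the product.
R2 ← R2 + (116/47)·R1: [0, 5700/47, 4005/47, 0]
2 nonzero rows, so rank(TP) = 2.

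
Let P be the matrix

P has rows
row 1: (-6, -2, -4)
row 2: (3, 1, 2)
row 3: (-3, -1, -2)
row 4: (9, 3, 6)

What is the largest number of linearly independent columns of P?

Row reduce to echelon form.
R2 ← R2 + (1/2)·R1: [0, 0, 0]
R3 ← R3 − (1/2)·R1: [0, 0, 0]
R4 ← R4 + (3/2)·R1: [0, 0, 0]
Echelon form has 1 nonzero row, so rank(P) = 1.
The rank gives the maximum number of linearly independent columns: 1.

1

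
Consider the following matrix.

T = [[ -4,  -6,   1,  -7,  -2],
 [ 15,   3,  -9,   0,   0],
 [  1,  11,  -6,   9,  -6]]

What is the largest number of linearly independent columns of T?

3

Row reduce to echelon form.
R2 ← R2 + (15/4)·R1: [0, -39/2, -21/4, -105/4, -15/2]
R3 ← R3 + (1/4)·R1: [0, 19/2, -23/4, 29/4, -13/2]
R3 ← R3 + (19/39)·R2: [0, 0, -108/13, -72/13, -132/13]
Echelon form has 3 nonzero rows, so rank(T) = 3.
The rank gives the maximum number of linearly independent columns: 3.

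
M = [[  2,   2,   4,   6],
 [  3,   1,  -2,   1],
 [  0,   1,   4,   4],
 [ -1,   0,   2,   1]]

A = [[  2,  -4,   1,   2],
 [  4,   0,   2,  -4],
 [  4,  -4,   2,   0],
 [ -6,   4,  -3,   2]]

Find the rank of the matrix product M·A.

1

First compute MA:
[[ -8,   0,  -4,   8],
 [ -4,   0,  -2,   4],
 [ -4,   0,  -2,   4],
 [  0,   0,   0,   0]]
Now row reduce the product.
R2 ← R2 − (1/2)·R1: [0, 0, 0, 0]
R3 ← R3 − (1/2)·R1: [0, 0, 0, 0]
1 nonzero row, so rank(MA) = 1.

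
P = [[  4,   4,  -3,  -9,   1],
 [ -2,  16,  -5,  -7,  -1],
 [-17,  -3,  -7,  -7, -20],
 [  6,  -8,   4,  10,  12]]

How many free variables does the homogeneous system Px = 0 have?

1

Row reduce to echelon form.
R2 ← R2 + (1/2)·R1: [0, 18, -13/2, -23/2, -1/2]
R3 ← R3 + (17/4)·R1: [0, 14, -79/4, -181/4, -63/4]
R4 ← R4 − (3/2)·R1: [0, -14, 17/2, 47/2, 21/2]
R3 ← R3 − (7/9)·R2: [0, 0, -529/36, -1307/36, -553/36]
R4 ← R4 + (7/9)·R2: [0, 0, 31/9, 131/9, 91/9]
R4 ← R4 + (124/529)·R3: [0, 0, 0, 3198/529, 3444/529]
4 nonzero rows, so rank(P) = 4.
P has 5 columns; by rank–nullity, nullity = 5 − 4 = 1.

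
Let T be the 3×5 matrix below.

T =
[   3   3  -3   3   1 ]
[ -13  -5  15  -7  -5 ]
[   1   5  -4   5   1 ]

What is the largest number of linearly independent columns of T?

Row reduce to echelon form.
R2 ← R2 + (13/3)·R1: [0, 8, 2, 6, -2/3]
R3 ← R3 − (1/3)·R1: [0, 4, -3, 4, 2/3]
R3 ← R3 − (1/2)·R2: [0, 0, -4, 1, 1]
Echelon form has 3 nonzero rows, so rank(T) = 3.
The rank gives the maximum number of linearly independent columns: 3.

3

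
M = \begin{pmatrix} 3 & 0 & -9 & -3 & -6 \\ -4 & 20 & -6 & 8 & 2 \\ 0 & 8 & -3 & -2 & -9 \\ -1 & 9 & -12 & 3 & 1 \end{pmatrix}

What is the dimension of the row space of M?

Row reduce to echelon form.
R2 ← R2 + (4/3)·R1: [0, 20, -18, 4, -6]
R4 ← R4 + (1/3)·R1: [0, 9, -15, 2, -1]
R3 ← R3 − (2/5)·R2: [0, 0, 21/5, -18/5, -33/5]
R4 ← R4 − (9/20)·R2: [0, 0, -69/10, 1/5, 17/10]
R4 ← R4 + (23/14)·R3: [0, 0, 0, -40/7, -64/7]
Echelon form has 4 nonzero rows, so rank(M) = 4.
The row space has dimension equal to the rank: 4.

4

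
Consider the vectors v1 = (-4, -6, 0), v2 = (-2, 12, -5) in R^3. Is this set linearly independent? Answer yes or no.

Form the matrix with these vectors as rows and row reduce.
R2 ← R2 − (1/2)·R1: [0, 15, -5]
2 nonzero rows, so the 2 vectors span a space of dimension 2.
Since 2 = 2, the vectors are linearly independent.

yes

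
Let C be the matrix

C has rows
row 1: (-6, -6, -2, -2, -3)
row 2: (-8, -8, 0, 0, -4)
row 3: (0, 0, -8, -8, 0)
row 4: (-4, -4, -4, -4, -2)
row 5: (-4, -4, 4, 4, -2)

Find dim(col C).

Row reduce to echelon form.
R2 ← R2 − (4/3)·R1: [0, 0, 8/3, 8/3, 0]
R4 ← R4 − (2/3)·R1: [0, 0, -8/3, -8/3, 0]
R5 ← R5 − (2/3)·R1: [0, 0, 16/3, 16/3, 0]
R3 ← R3 + (3)·R2: [0, 0, 0, 0, 0]
R4 ← R4 + R2: [0, 0, 0, 0, 0]
R5 ← R5 − (2)·R2: [0, 0, 0, 0, 0]
Echelon form has 2 nonzero rows, so rank(C) = 2.
The column space has dimension equal to the rank: 2.

2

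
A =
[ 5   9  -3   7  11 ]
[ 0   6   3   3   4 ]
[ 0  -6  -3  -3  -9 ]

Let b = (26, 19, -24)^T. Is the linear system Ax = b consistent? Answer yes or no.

Row reduce the augmented matrix [A | b].
R3 ← R3 + R2: [0, 0, 0, 0, -5, -5]
The echelon form has 3 nonzero rows, and every pivot lies in the first 5 columns, so rank(A) = rank([A|b]) = 3.
The system is consistent.

yes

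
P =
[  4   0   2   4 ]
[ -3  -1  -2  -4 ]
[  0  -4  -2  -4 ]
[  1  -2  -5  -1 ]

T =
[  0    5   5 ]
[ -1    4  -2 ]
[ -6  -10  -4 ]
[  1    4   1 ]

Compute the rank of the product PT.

First compute PT:
[[ -8,  16,  16],
 [  9, -15,  -9],
 [ 12, -12,  12],
 [ 31,  43,  28]]
Now row reduce the product.
R2 ← R2 + (9/8)·R1: [0, 3, 9]
R3 ← R3 + (3/2)·R1: [0, 12, 36]
R4 ← R4 + (31/8)·R1: [0, 105, 90]
R3 ← R3 − (4)·R2: [0, 0, 0]
R4 ← R4 − (35)·R2: [0, 0, -225]
Swap R3 ↔ R4
3 nonzero rows, so rank(PT) = 3.

3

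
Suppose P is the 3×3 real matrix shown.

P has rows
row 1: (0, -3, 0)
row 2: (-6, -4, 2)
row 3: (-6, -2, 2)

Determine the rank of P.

2

Row reduce to echelon form.
Swap R1 ↔ R2
R3 ← R3 − R1: [0, 2, 0]
R3 ← R3 + (2/3)·R2: [0, 0, 0]
Echelon form has 2 nonzero rows, so rank(P) = 2.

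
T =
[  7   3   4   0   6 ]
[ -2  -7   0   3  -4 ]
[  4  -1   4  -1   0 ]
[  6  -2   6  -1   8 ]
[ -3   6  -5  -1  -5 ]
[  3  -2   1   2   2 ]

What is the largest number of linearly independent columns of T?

5

Row reduce to echelon form.
R2 ← R2 + (2/7)·R1: [0, -43/7, 8/7, 3, -16/7]
R3 ← R3 − (4/7)·R1: [0, -19/7, 12/7, -1, -24/7]
R4 ← R4 − (6/7)·R1: [0, -32/7, 18/7, -1, 20/7]
R5 ← R5 + (3/7)·R1: [0, 51/7, -23/7, -1, -17/7]
R6 ← R6 − (3/7)·R1: [0, -23/7, -5/7, 2, -4/7]
R3 ← R3 − (19/43)·R2: [0, 0, 52/43, -100/43, -104/43]
R4 ← R4 − (32/43)·R2: [0, 0, 74/43, -139/43, 196/43]
R5 ← R5 + (51/43)·R2: [0, 0, -83/43, 110/43, -221/43]
R6 ← R6 − (23/43)·R2: [0, 0, -57/43, 17/43, 28/43]
R4 ← R4 − (37/26)·R3: [0, 0, 0, 1/13, 8]
R5 ← R5 + (83/52)·R3: [0, 0, 0, -15/13, -9]
R6 ← R6 + (57/52)·R3: [0, 0, 0, -28/13, -2]
R5 ← R5 + (15)·R4: [0, 0, 0, 0, 111]
R6 ← R6 + (28)·R4: [0, 0, 0, 0, 222]
R6 ← R6 − (2)·R5: [0, 0, 0, 0, 0]
Echelon form has 5 nonzero rows, so rank(T) = 5.
The rank gives the maximum number of linearly independent columns: 5.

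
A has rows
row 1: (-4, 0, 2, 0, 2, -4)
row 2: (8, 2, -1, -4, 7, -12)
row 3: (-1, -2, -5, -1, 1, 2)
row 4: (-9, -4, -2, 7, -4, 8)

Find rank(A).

4

Row reduce to echelon form.
R2 ← R2 + (2)·R1: [0, 2, 3, -4, 11, -20]
R3 ← R3 − (1/4)·R1: [0, -2, -11/2, -1, 1/2, 3]
R4 ← R4 − (9/4)·R1: [0, -4, -13/2, 7, -17/2, 17]
R3 ← R3 + R2: [0, 0, -5/2, -5, 23/2, -17]
R4 ← R4 + (2)·R2: [0, 0, -1/2, -1, 27/2, -23]
R4 ← R4 − (1/5)·R3: [0, 0, 0, 0, 56/5, -98/5]
Echelon form has 4 nonzero rows, so rank(A) = 4.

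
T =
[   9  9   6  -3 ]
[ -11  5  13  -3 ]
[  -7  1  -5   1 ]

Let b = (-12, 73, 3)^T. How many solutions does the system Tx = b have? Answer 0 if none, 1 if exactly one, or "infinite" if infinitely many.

Row reduce the augmented matrix [T | b].
R2 ← R2 + (11/9)·R1: [0, 16, 61/3, -20/3, 175/3]
R3 ← R3 + (7/9)·R1: [0, 8, -1/3, -4/3, -19/3]
R3 ← R3 − (1/2)·R2: [0, 0, -21/2, 2, -71/2]
The echelon form has 3 nonzero rows, and every pivot lies in the first 4 columns, so rank(T) = rank([T|b]) = 3.
The system is consistent.
rank = 3 < 4 unknowns, so there are infinitely many solutions.

infinite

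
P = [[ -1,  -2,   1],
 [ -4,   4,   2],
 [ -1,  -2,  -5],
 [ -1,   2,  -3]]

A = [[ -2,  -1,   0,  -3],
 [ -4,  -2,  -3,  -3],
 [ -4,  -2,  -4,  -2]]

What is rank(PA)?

2

First compute PA:
[[  6,   3,   2,   7],
 [-16,  -8, -20,  -4],
 [ 30,  15,  26,  19],
 [  6,   3,   6,   3]]
Now row reduce the product.
R2 ← R2 + (8/3)·R1: [0, 0, -44/3, 44/3]
R3 ← R3 − (5)·R1: [0, 0, 16, -16]
R4 ← R4 − R1: [0, 0, 4, -4]
R3 ← R3 + (12/11)·R2: [0, 0, 0, 0]
R4 ← R4 + (3/11)·R2: [0, 0, 0, 0]
2 nonzero rows, so rank(PA) = 2.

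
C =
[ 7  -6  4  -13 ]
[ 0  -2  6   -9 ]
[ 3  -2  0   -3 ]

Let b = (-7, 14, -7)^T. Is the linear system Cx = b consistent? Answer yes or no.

yes

Row reduce the augmented matrix [C | b].
R3 ← R3 − (3/7)·R1: [0, 4/7, -12/7, 18/7, -4]
R3 ← R3 + (2/7)·R2: [0, 0, 0, 0, 0]
The echelon form has 2 nonzero rows, and every pivot lies in the first 4 columns, so rank(C) = rank([C|b]) = 2.
The system is consistent.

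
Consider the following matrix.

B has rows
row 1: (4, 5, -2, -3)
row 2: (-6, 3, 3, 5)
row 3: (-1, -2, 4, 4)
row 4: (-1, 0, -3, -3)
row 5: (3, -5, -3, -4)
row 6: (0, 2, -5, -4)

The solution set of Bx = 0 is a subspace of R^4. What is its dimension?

0

Row reduce to echelon form.
R2 ← R2 + (3/2)·R1: [0, 21/2, 0, 1/2]
R3 ← R3 + (1/4)·R1: [0, -3/4, 7/2, 13/4]
R4 ← R4 + (1/4)·R1: [0, 5/4, -7/2, -15/4]
R5 ← R5 − (3/4)·R1: [0, -35/4, -3/2, -7/4]
R3 ← R3 + (1/14)·R2: [0, 0, 7/2, 23/7]
R4 ← R4 − (5/42)·R2: [0, 0, -7/2, -80/21]
R5 ← R5 + (5/6)·R2: [0, 0, -3/2, -4/3]
R6 ← R6 − (4/21)·R2: [0, 0, -5, -86/21]
R4 ← R4 + R3: [0, 0, 0, -11/21]
R5 ← R5 + (3/7)·R3: [0, 0, 0, 11/147]
R6 ← R6 + (10/7)·R3: [0, 0, 0, 88/147]
R5 ← R5 + (1/7)·R4: [0, 0, 0, 0]
R6 ← R6 + (8/7)·R4: [0, 0, 0, 0]
4 nonzero rows, so rank(B) = 4.
B has 4 columns; by rank–nullity, nullity = 4 − 4 = 0.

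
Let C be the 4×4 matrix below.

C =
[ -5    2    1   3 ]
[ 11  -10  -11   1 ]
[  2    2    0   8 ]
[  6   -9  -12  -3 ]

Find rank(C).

4

Row reduce to echelon form.
R2 ← R2 + (11/5)·R1: [0, -28/5, -44/5, 38/5]
R3 ← R3 + (2/5)·R1: [0, 14/5, 2/5, 46/5]
R4 ← R4 + (6/5)·R1: [0, -33/5, -54/5, 3/5]
R3 ← R3 + (1/2)·R2: [0, 0, -4, 13]
R4 ← R4 − (33/28)·R2: [0, 0, -3/7, -117/14]
R4 ← R4 − (3/28)·R3: [0, 0, 0, -39/4]
Echelon form has 4 nonzero rows, so rank(C) = 4.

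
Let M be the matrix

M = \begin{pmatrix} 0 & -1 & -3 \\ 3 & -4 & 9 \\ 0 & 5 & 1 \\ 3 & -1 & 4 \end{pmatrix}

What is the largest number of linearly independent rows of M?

3

Row reduce to echelon form.
Swap R1 ↔ R2
R4 ← R4 − R1: [0, 3, -5]
R3 ← R3 + (5)·R2: [0, 0, -14]
R4 ← R4 + (3)·R2: [0, 0, -14]
R4 ← R4 − R3: [0, 0, 0]
Echelon form has 3 nonzero rows, so rank(M) = 3.
The rank gives the maximum number of linearly independent rows: 3.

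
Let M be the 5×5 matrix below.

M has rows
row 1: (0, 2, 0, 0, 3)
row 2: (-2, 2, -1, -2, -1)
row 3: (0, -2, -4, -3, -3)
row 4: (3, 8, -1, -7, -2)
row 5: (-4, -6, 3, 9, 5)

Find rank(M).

Row reduce to echelon form.
Swap R1 ↔ R2
R4 ← R4 + (3/2)·R1: [0, 11, -5/2, -10, -7/2]
R5 ← R5 − (2)·R1: [0, -10, 5, 13, 7]
R3 ← R3 + R2: [0, 0, -4, -3, 0]
R4 ← R4 − (11/2)·R2: [0, 0, -5/2, -10, -20]
R5 ← R5 + (5)·R2: [0, 0, 5, 13, 22]
R4 ← R4 − (5/8)·R3: [0, 0, 0, -65/8, -20]
R5 ← R5 + (5/4)·R3: [0, 0, 0, 37/4, 22]
R5 ← R5 + (74/65)·R4: [0, 0, 0, 0, -10/13]
Echelon form has 5 nonzero rows, so rank(M) = 5.

5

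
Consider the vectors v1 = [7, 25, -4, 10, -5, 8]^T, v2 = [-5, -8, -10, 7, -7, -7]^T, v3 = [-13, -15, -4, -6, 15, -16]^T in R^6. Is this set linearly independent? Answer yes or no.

yes

Form the matrix with these vectors as rows and row reduce.
R2 ← R2 + (5/7)·R1: [0, 69/7, -90/7, 99/7, -74/7, -9/7]
R3 ← R3 + (13/7)·R1: [0, 220/7, -80/7, 88/7, 40/7, -8/7]
R3 ← R3 − (220/69)·R2: [0, 0, 680/23, -748/23, 2720/69, 68/23]
3 nonzero rows, so the 3 vectors span a space of dimension 3.
Since 3 = 3, the vectors are linearly independent.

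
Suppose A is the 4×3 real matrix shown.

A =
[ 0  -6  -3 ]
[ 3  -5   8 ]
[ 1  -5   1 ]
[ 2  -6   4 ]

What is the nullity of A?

Row reduce to echelon form.
Swap R1 ↔ R2
R3 ← R3 − (1/3)·R1: [0, -10/3, -5/3]
R4 ← R4 − (2/3)·R1: [0, -8/3, -4/3]
R3 ← R3 − (5/9)·R2: [0, 0, 0]
R4 ← R4 − (4/9)·R2: [0, 0, 0]
2 nonzero rows, so rank(A) = 2.
A has 3 columns; by rank–nullity, nullity = 3 − 2 = 1.

1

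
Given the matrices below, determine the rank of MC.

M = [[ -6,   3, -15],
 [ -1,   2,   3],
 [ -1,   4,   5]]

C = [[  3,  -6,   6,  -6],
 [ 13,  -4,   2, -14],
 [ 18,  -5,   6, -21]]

3

First compute MC:
[[-249,  99, -120, 309],
 [ 77, -17,  16, -85],
 [139, -35,  32, -155]]
Now row reduce the product.
R2 ← R2 + (77/249)·R1: [0, 1130/83, -1752/83, 876/83]
R3 ← R3 + (139/249)·R1: [0, 1682/83, -2904/83, 1452/83]
R3 ← R3 − (841/565)·R2: [0, 0, -2016/565, 1008/565]
3 nonzero rows, so rank(MC) = 3.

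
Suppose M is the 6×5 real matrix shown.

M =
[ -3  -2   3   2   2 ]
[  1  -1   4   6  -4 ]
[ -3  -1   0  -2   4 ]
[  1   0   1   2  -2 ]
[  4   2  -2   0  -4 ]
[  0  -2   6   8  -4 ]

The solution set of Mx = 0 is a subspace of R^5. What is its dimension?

Row reduce to echelon form.
R2 ← R2 + (1/3)·R1: [0, -5/3, 5, 20/3, -10/3]
R3 ← R3 − R1: [0, 1, -3, -4, 2]
R4 ← R4 + (1/3)·R1: [0, -2/3, 2, 8/3, -4/3]
R5 ← R5 + (4/3)·R1: [0, -2/3, 2, 8/3, -4/3]
R3 ← R3 + (3/5)·R2: [0, 0, 0, 0, 0]
R4 ← R4 − (2/5)·R2: [0, 0, 0, 0, 0]
R5 ← R5 − (2/5)·R2: [0, 0, 0, 0, 0]
R6 ← R6 − (6/5)·R2: [0, 0, 0, 0, 0]
2 nonzero rows, so rank(M) = 2.
M has 5 columns; by rank–nullity, nullity = 5 − 2 = 3.

3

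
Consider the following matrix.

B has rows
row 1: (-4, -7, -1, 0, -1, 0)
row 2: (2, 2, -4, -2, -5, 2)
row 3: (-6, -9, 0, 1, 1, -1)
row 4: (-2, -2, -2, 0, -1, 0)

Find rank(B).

Row reduce to echelon form.
R2 ← R2 + (1/2)·R1: [0, -3/2, -9/2, -2, -11/2, 2]
R3 ← R3 − (3/2)·R1: [0, 3/2, 3/2, 1, 5/2, -1]
R4 ← R4 − (1/2)·R1: [0, 3/2, -3/2, 0, -1/2, 0]
R3 ← R3 + R2: [0, 0, -3, -1, -3, 1]
R4 ← R4 + R2: [0, 0, -6, -2, -6, 2]
R4 ← R4 − (2)·R3: [0, 0, 0, 0, 0, 0]
Echelon form has 3 nonzero rows, so rank(B) = 3.

3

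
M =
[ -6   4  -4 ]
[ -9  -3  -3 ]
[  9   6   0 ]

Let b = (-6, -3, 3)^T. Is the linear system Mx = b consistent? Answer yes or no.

Row reduce the augmented matrix [M | b].
R2 ← R2 − (3/2)·R1: [0, -9, 3, 6]
R3 ← R3 + (3/2)·R1: [0, 12, -6, -6]
R3 ← R3 + (4/3)·R2: [0, 0, -2, 2]
The echelon form has 3 nonzero rows, and every pivot lies in the first 3 columns, so rank(M) = rank([M|b]) = 3.
The system is consistent.

yes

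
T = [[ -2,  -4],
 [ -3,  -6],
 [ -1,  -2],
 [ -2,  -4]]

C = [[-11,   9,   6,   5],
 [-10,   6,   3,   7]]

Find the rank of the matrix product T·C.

1

First compute TC:
[[ 62, -42, -24, -38],
 [ 93, -63, -36, -57],
 [ 31, -21, -12, -19],
 [ 62, -42, -24, -38]]
Now row reduce the product.
R2 ← R2 − (3/2)·R1: [0, 0, 0, 0]
R3 ← R3 − (1/2)·R1: [0, 0, 0, 0]
R4 ← R4 − R1: [0, 0, 0, 0]
1 nonzero row, so rank(TC) = 1.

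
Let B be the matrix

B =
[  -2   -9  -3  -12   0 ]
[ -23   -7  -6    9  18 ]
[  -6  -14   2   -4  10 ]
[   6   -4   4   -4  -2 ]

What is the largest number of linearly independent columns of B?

Row reduce to echelon form.
R2 ← R2 − (23/2)·R1: [0, 193/2, 57/2, 147, 18]
R3 ← R3 − (3)·R1: [0, 13, 11, 32, 10]
R4 ← R4 + (3)·R1: [0, -31, -5, -40, -2]
R3 ← R3 − (26/193)·R2: [0, 0, 1382/193, 2354/193, 1462/193]
R4 ← R4 + (62/193)·R2: [0, 0, 802/193, 1394/193, 730/193]
R4 ← R4 − (401/691)·R3: [0, 0, 0, 100/691, -424/691]
Echelon form has 4 nonzero rows, so rank(B) = 4.
The rank gives the maximum number of linearly independent columns: 4.

4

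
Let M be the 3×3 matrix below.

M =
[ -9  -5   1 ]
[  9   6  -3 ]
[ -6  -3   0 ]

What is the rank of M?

Row reduce to echelon form.
R2 ← R2 + R1: [0, 1, -2]
R3 ← R3 − (2/3)·R1: [0, 1/3, -2/3]
R3 ← R3 − (1/3)·R2: [0, 0, 0]
Echelon form has 2 nonzero rows, so rank(M) = 2.

2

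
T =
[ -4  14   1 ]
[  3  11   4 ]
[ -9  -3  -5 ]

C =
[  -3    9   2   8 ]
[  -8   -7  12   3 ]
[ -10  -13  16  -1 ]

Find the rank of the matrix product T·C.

3

First compute TC:
[[-110, -147, 176,   9],
 [-137, -102, 202,  53],
 [101,   5, -134, -76]]
Now row reduce the product.
R2 ← R2 − (137/110)·R1: [0, 8919/110, -86/5, 4597/110]
R3 ← R3 + (101/110)·R1: [0, -14297/110, 138/5, -7451/110]
R3 ← R3 + (14297/8919)·R2: [0, 0, 256/8919, -6656/8919]
3 nonzero rows, so rank(TC) = 3.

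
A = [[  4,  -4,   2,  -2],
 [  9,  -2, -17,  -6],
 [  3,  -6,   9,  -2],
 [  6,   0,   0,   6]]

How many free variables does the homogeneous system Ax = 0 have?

1

Row reduce to echelon form.
R2 ← R2 − (9/4)·R1: [0, 7, -43/2, -3/2]
R3 ← R3 − (3/4)·R1: [0, -3, 15/2, -1/2]
R4 ← R4 − (3/2)·R1: [0, 6, -3, 9]
R3 ← R3 + (3/7)·R2: [0, 0, -12/7, -8/7]
R4 ← R4 − (6/7)·R2: [0, 0, 108/7, 72/7]
R4 ← R4 + (9)·R3: [0, 0, 0, 0]
3 nonzero rows, so rank(A) = 3.
A has 4 columns; by rank–nullity, nullity = 4 − 3 = 1.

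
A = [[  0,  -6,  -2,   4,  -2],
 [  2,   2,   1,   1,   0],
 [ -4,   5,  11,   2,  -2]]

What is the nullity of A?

2

Row reduce to echelon form.
Swap R1 ↔ R2
R3 ← R3 + (2)·R1: [0, 9, 13, 4, -2]
R3 ← R3 + (3/2)·R2: [0, 0, 10, 10, -5]
3 nonzero rows, so rank(A) = 3.
A has 5 columns; by rank–nullity, nullity = 5 − 3 = 2.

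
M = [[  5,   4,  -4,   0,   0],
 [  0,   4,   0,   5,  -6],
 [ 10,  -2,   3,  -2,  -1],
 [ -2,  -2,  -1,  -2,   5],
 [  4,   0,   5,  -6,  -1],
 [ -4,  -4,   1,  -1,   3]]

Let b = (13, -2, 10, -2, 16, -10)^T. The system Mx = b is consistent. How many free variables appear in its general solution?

Row reduce the augmented matrix [M | b].
R3 ← R3 − (2)·R1: [0, -10, 11, -2, -1, -16]
R4 ← R4 + (2/5)·R1: [0, -2/5, -13/5, -2, 5, 16/5]
R5 ← R5 − (4/5)·R1: [0, -16/5, 41/5, -6, -1, 28/5]
R6 ← R6 + (4/5)·R1: [0, -4/5, -11/5, -1, 3, 2/5]
R3 ← R3 + (5/2)·R2: [0, 0, 11, 21/2, -16, -21]
R4 ← R4 + (1/10)·R2: [0, 0, -13/5, -3/2, 22/5, 3]
R5 ← R5 + (4/5)·R2: [0, 0, 41/5, -2, -29/5, 4]
R6 ← R6 + (1/5)·R2: [0, 0, -11/5, 0, 9/5, 0]
R4 ← R4 + (13/55)·R3: [0, 0, 0, 54/55, 34/55, -108/55]
R5 ← R5 − (41/55)·R3: [0, 0, 0, -1081/110, 337/55, 1081/55]
R6 ← R6 + (1/5)·R3: [0, 0, 0, 21/10, -7/5, -21/5]
R5 ← R5 + (1081/108)·R4: [0, 0, 0, 0, 665/54, 0]
R6 ← R6 − (77/36)·R4: [0, 0, 0, 0, -49/18, 0]
R6 ← R6 + (21/95)·R5: [0, 0, 0, 0, 0, 0]
The echelon form has 5 nonzero rows, and every pivot lies in the first 5 columns, so rank(M) = rank([M|b]) = 5.
The system is consistent.
Free variables = (unknowns) − (rank) = 5 − 5 = 0.

0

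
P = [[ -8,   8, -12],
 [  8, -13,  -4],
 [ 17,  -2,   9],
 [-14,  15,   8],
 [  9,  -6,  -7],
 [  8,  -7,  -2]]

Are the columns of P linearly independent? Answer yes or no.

yes

Row reduce P to echelon form.
R2 ← R2 + R1: [0, -5, -16]
R3 ← R3 + (17/8)·R1: [0, 15, -33/2]
R4 ← R4 − (7/4)·R1: [0, 1, 29]
R5 ← R5 + (9/8)·R1: [0, 3, -41/2]
R6 ← R6 + R1: [0, 1, -14]
R3 ← R3 + (3)·R2: [0, 0, -129/2]
R4 ← R4 + (1/5)·R2: [0, 0, 129/5]
R5 ← R5 + (3/5)·R2: [0, 0, -301/10]
R6 ← R6 + (1/5)·R2: [0, 0, -86/5]
R4 ← R4 + (2/5)·R3: [0, 0, 0]
R5 ← R5 − (7/15)·R3: [0, 0, 0]
R6 ← R6 − (4/15)·R3: [0, 0, 0]
3 pivots among 3 columns.
Every column is a pivot column, so the columns are linearly independent.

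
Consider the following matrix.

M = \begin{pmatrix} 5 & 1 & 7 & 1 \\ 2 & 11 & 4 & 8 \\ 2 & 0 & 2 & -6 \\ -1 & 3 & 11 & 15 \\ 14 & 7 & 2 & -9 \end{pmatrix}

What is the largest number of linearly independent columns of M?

Row reduce to echelon form.
R2 ← R2 − (2/5)·R1: [0, 53/5, 6/5, 38/5]
R3 ← R3 − (2/5)·R1: [0, -2/5, -4/5, -32/5]
R4 ← R4 + (1/5)·R1: [0, 16/5, 62/5, 76/5]
R5 ← R5 − (14/5)·R1: [0, 21/5, -88/5, -59/5]
R3 ← R3 + (2/53)·R2: [0, 0, -40/53, -324/53]
R4 ← R4 − (16/53)·R2: [0, 0, 638/53, 684/53]
R5 ← R5 − (21/53)·R2: [0, 0, -958/53, -785/53]
R4 ← R4 + (319/20)·R3: [0, 0, 0, -423/5]
R5 ← R5 − (479/20)·R3: [0, 0, 0, 658/5]
R5 ← R5 + (14/9)·R4: [0, 0, 0, 0]
Echelon form has 4 nonzero rows, so rank(M) = 4.
The rank gives the maximum number of linearly independent columns: 4.

4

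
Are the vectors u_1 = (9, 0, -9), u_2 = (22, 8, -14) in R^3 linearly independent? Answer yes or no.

yes

Form the matrix with these vectors as rows and row reduce.
R2 ← R2 − (22/9)·R1: [0, 8, 8]
2 nonzero rows, so the 2 vectors span a space of dimension 2.
Since 2 = 2, the vectors are linearly independent.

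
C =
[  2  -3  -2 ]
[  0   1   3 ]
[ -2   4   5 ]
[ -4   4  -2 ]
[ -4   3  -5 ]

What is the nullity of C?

1

Row reduce to echelon form.
R3 ← R3 + R1: [0, 1, 3]
R4 ← R4 + (2)·R1: [0, -2, -6]
R5 ← R5 + (2)·R1: [0, -3, -9]
R3 ← R3 − R2: [0, 0, 0]
R4 ← R4 + (2)·R2: [0, 0, 0]
R5 ← R5 + (3)·R2: [0, 0, 0]
2 nonzero rows, so rank(C) = 2.
C has 3 columns; by rank–nullity, nullity = 3 − 2 = 1.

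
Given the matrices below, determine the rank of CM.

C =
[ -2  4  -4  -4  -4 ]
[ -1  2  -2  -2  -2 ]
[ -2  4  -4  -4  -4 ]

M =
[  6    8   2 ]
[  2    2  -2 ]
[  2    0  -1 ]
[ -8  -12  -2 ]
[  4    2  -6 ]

First compute CM:
[[  4,  32,  24],
 [  2,  16,  12],
 [  4,  32,  24]]
Now row reduce the product.
R2 ← R2 − (1/2)·R1: [0, 0, 0]
R3 ← R3 − R1: [0, 0, 0]
1 nonzero row, so rank(CM) = 1.

1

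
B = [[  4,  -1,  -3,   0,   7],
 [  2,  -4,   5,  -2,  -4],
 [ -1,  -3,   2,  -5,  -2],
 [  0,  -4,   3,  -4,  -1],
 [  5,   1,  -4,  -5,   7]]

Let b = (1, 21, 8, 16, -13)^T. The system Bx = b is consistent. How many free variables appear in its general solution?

0

Row reduce the augmented matrix [B | b].
R2 ← R2 − (1/2)·R1: [0, -7/2, 13/2, -2, -15/2, 41/2]
R3 ← R3 + (1/4)·R1: [0, -13/4, 5/4, -5, -1/4, 33/4]
R5 ← R5 − (5/4)·R1: [0, 9/4, -1/4, -5, -7/4, -57/4]
R3 ← R3 − (13/14)·R2: [0, 0, -67/14, -22/7, 47/7, -151/14]
R4 ← R4 − (8/7)·R2: [0, 0, -31/7, -12/7, 53/7, -52/7]
R5 ← R5 + (9/14)·R2: [0, 0, 55/14, -44/7, -46/7, -15/14]
R4 ← R4 − (62/67)·R3: [0, 0, 0, 80/67, 91/67, 171/67]
R5 ← R5 + (55/67)·R3: [0, 0, 0, -594/67, -71/67, -665/67]
R5 ← R5 + (297/40)·R4: [0, 0, 0, 0, 361/40, 361/40]
The echelon form has 5 nonzero rows, and every pivot lies in the first 5 columns, so rank(B) = rank([B|b]) = 5.
The system is consistent.
Free variables = (unknowns) − (rank) = 5 − 5 = 0.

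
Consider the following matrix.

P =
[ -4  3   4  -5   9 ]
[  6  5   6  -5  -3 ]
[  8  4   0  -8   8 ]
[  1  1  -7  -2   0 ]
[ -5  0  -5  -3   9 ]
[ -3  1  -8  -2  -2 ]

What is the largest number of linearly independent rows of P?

Row reduce to echelon form.
R2 ← R2 + (3/2)·R1: [0, 19/2, 12, -25/2, 21/2]
R3 ← R3 + (2)·R1: [0, 10, 8, -18, 26]
R4 ← R4 + (1/4)·R1: [0, 7/4, -6, -13/4, 9/4]
R5 ← R5 − (5/4)·R1: [0, -15/4, -10, 13/4, -9/4]
R6 ← R6 − (3/4)·R1: [0, -5/4, -11, 7/4, -35/4]
R3 ← R3 − (20/19)·R2: [0, 0, -88/19, -92/19, 284/19]
R4 ← R4 − (7/38)·R2: [0, 0, -156/19, -18/19, 6/19]
R5 ← R5 + (15/38)·R2: [0, 0, -100/19, -32/19, 36/19]
R6 ← R6 + (5/38)·R2: [0, 0, -179/19, 2/19, -140/19]
R4 ← R4 − (39/22)·R3: [0, 0, 0, 84/11, -288/11]
R5 ← R5 − (25/22)·R3: [0, 0, 0, 42/11, -166/11]
R6 ← R6 − (179/88)·R3: [0, 0, 0, 219/22, -831/22]
R5 ← R5 − (1/2)·R4: [0, 0, 0, 0, -2]
R6 ← R6 − (73/56)·R4: [0, 0, 0, 0, -51/14]
R6 ← R6 − (51/28)·R5: [0, 0, 0, 0, 0]
Echelon form has 5 nonzero rows, so rank(P) = 5.
The rank gives the maximum number of linearly independent rows: 5.

5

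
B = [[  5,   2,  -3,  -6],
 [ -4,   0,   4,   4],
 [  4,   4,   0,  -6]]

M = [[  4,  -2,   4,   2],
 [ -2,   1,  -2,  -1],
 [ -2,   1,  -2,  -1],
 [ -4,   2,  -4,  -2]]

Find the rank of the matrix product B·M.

1

First compute BM:
[[ 46, -23,  46,  23],
 [-40,  20, -40, -20],
 [ 32, -16,  32,  16]]
Now row reduce the product.
R2 ← R2 + (20/23)·R1: [0, 0, 0, 0]
R3 ← R3 − (16/23)·R1: [0, 0, 0, 0]
1 nonzero row, so rank(BM) = 1.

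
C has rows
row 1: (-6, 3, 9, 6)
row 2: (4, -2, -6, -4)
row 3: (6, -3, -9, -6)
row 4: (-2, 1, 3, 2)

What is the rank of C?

1

Row reduce to echelon form.
R2 ← R2 + (2/3)·R1: [0, 0, 0, 0]
R3 ← R3 + R1: [0, 0, 0, 0]
R4 ← R4 − (1/3)·R1: [0, 0, 0, 0]
Echelon form has 1 nonzero row, so rank(C) = 1.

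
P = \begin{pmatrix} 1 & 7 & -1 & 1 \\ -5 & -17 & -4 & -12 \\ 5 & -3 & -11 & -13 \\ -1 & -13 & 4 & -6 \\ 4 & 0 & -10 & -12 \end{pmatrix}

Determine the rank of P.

Row reduce to echelon form.
R2 ← R2 + (5)·R1: [0, 18, -9, -7]
R3 ← R3 − (5)·R1: [0, -38, -6, -18]
R4 ← R4 + R1: [0, -6, 3, -5]
R5 ← R5 − (4)·R1: [0, -28, -6, -16]
R3 ← R3 + (19/9)·R2: [0, 0, -25, -295/9]
R4 ← R4 + (1/3)·R2: [0, 0, 0, -22/3]
R5 ← R5 + (14/9)·R2: [0, 0, -20, -242/9]
R5 ← R5 − (4/5)·R3: [0, 0, 0, -2/3]
R5 ← R5 − (1/11)·R4: [0, 0, 0, 0]
Echelon form has 4 nonzero rows, so rank(P) = 4.

4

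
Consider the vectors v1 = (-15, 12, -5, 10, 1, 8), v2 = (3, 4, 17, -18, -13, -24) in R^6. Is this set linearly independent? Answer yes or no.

Form the matrix with these vectors as rows and row reduce.
R2 ← R2 + (1/5)·R1: [0, 32/5, 16, -16, -64/5, -112/5]
2 nonzero rows, so the 2 vectors span a space of dimension 2.
Since 2 = 2, the vectors are linearly independent.

yes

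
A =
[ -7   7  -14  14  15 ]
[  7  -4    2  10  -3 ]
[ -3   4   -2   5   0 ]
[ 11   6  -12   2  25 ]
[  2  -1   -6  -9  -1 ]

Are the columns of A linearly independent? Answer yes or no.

yes

Row reduce A to echelon form.
R2 ← R2 + R1: [0, 3, -12, 24, 12]
R3 ← R3 − (3/7)·R1: [0, 1, 4, -1, -45/7]
R4 ← R4 + (11/7)·R1: [0, 17, -34, 24, 340/7]
R5 ← R5 + (2/7)·R1: [0, 1, -10, -5, 23/7]
R3 ← R3 − (1/3)·R2: [0, 0, 8, -9, -73/7]
R4 ← R4 − (17/3)·R2: [0, 0, 34, -112, -136/7]
R5 ← R5 − (1/3)·R2: [0, 0, -6, -13, -5/7]
R4 ← R4 − (17/4)·R3: [0, 0, 0, -295/4, 697/28]
R5 ← R5 + (3/4)·R3: [0, 0, 0, -79/4, -239/28]
R5 ← R5 − (79/295)·R4: [0, 0, 0, 0, -31392/2065]
5 pivots among 5 columns.
Every column is a pivot column, so the columns are linearly independent.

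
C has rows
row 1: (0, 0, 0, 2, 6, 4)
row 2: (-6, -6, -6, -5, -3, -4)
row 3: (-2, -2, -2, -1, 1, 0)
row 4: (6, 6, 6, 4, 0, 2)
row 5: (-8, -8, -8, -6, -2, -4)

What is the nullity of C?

4

Row reduce to echelon form.
Swap R1 ↔ R2
R3 ← R3 − (1/3)·R1: [0, 0, 0, 2/3, 2, 4/3]
R4 ← R4 + R1: [0, 0, 0, -1, -3, -2]
R5 ← R5 − (4/3)·R1: [0, 0, 0, 2/3, 2, 4/3]
R3 ← R3 − (1/3)·R2: [0, 0, 0, 0, 0, 0]
R4 ← R4 + (1/2)·R2: [0, 0, 0, 0, 0, 0]
R5 ← R5 − (1/3)·R2: [0, 0, 0, 0, 0, 0]
2 nonzero rows, so rank(C) = 2.
C has 6 columns; by rank–nullity, nullity = 6 − 2 = 4.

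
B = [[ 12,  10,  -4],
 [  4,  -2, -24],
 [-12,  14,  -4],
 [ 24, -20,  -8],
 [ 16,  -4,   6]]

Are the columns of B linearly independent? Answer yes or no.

yes

Row reduce B to echelon form.
R2 ← R2 − (1/3)·R1: [0, -16/3, -68/3]
R3 ← R3 + R1: [0, 24, -8]
R4 ← R4 − (2)·R1: [0, -40, 0]
R5 ← R5 − (4/3)·R1: [0, -52/3, 34/3]
R3 ← R3 + (9/2)·R2: [0, 0, -110]
R4 ← R4 − (15/2)·R2: [0, 0, 170]
R5 ← R5 − (13/4)·R2: [0, 0, 85]
R4 ← R4 + (17/11)·R3: [0, 0, 0]
R5 ← R5 + (17/22)·R3: [0, 0, 0]
3 pivots among 3 columns.
Every column is a pivot column, so the columns are linearly independent.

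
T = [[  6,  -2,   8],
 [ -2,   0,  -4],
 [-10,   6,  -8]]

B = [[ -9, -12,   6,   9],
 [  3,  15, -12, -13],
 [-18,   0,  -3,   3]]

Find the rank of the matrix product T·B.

2

First compute TB:
[[-204, -102,  36, 104],
 [ 90,  24,   0, -30],
 [252, 210, -108, -192]]
Now row reduce the product.
R2 ← R2 + (15/34)·R1: [0, -21, 270/17, 270/17]
R3 ← R3 + (21/17)·R1: [0, 84, -1080/17, -1080/17]
R3 ← R3 + (4)·R2: [0, 0, 0, 0]
2 nonzero rows, so rank(TB) = 2.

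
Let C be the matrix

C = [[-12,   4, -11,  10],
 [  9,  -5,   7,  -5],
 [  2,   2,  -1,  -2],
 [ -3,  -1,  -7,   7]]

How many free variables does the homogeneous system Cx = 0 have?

1

Row reduce to echelon form.
R2 ← R2 + (3/4)·R1: [0, -2, -5/4, 5/2]
R3 ← R3 + (1/6)·R1: [0, 8/3, -17/6, -1/3]
R4 ← R4 − (1/4)·R1: [0, -2, -17/4, 9/2]
R3 ← R3 + (4/3)·R2: [0, 0, -9/2, 3]
R4 ← R4 − R2: [0, 0, -3, 2]
R4 ← R4 − (2/3)·R3: [0, 0, 0, 0]
3 nonzero rows, so rank(C) = 3.
C has 4 columns; by rank–nullity, nullity = 4 − 3 = 1.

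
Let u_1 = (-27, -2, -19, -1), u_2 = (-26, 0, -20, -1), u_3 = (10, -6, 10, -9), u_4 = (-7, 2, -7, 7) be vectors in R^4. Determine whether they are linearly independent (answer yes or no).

yes

Form the matrix with these vectors as rows and row reduce.
R2 ← R2 − (26/27)·R1: [0, 52/27, -46/27, -1/27]
R3 ← R3 + (10/27)·R1: [0, -182/27, 80/27, -253/27]
R4 ← R4 − (7/27)·R1: [0, 68/27, -56/27, 196/27]
R3 ← R3 + (7/2)·R2: [0, 0, -3, -19/2]
R4 ← R4 − (17/13)·R2: [0, 0, 2/13, 95/13]
R4 ← R4 + (2/39)·R3: [0, 0, 0, 266/39]
4 nonzero rows, so the 4 vectors span a space of dimension 4.
Since 4 = 4, the vectors are linearly independent.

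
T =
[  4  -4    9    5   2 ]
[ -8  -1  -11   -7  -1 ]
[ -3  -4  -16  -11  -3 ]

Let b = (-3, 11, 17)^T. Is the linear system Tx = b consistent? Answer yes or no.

yes

Row reduce the augmented matrix [T | b].
R2 ← R2 + (2)·R1: [0, -9, 7, 3, 3, 5]
R3 ← R3 + (3/4)·R1: [0, -7, -37/4, -29/4, -3/2, 59/4]
R3 ← R3 − (7/9)·R2: [0, 0, -529/36, -115/12, -23/6, 391/36]
The echelon form has 3 nonzero rows, and every pivot lies in the first 5 columns, so rank(T) = rank([T|b]) = 3.
The system is consistent.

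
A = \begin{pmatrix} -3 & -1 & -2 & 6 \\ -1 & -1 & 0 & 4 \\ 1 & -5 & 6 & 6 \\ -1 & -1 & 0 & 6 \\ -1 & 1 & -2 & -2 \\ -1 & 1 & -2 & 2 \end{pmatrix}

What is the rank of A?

3

Row reduce to echelon form.
R2 ← R2 − (1/3)·R1: [0, -2/3, 2/3, 2]
R3 ← R3 + (1/3)·R1: [0, -16/3, 16/3, 8]
R4 ← R4 − (1/3)·R1: [0, -2/3, 2/3, 4]
R5 ← R5 − (1/3)·R1: [0, 4/3, -4/3, -4]
R6 ← R6 − (1/3)·R1: [0, 4/3, -4/3, 0]
R3 ← R3 − (8)·R2: [0, 0, 0, -8]
R4 ← R4 − R2: [0, 0, 0, 2]
R5 ← R5 + (2)·R2: [0, 0, 0, 0]
R6 ← R6 + (2)·R2: [0, 0, 0, 4]
R4 ← R4 + (1/4)·R3: [0, 0, 0, 0]
R6 ← R6 + (1/2)·R3: [0, 0, 0, 0]
Echelon form has 3 nonzero rows, so rank(A) = 3.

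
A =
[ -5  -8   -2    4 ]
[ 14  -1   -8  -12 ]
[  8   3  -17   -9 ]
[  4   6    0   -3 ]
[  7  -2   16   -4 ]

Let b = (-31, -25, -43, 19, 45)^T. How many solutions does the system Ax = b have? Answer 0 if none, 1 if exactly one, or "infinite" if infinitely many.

1

Row reduce the augmented matrix [A | b].
R2 ← R2 + (14/5)·R1: [0, -117/5, -68/5, -4/5, -559/5]
R3 ← R3 + (8/5)·R1: [0, -49/5, -101/5, -13/5, -463/5]
R4 ← R4 + (4/5)·R1: [0, -2/5, -8/5, 1/5, -29/5]
R5 ← R5 + (7/5)·R1: [0, -66/5, 66/5, 8/5, 8/5]
R3 ← R3 − (49/117)·R2: [0, 0, -1697/117, -265/117, -412/9]
R4 ← R4 − (2/117)·R2: [0, 0, -160/117, 25/117, -35/9]
R5 ← R5 − (22/39)·R2: [0, 0, 814/39, 80/39, 194/3]
R4 ← R4 − (160/1697)·R3: [0, 0, 0, 725/1697, 725/1697]
R5 ← R5 + (2442/1697)·R3: [0, 0, 0, -2050/1697, -2050/1697]
R5 ← R5 + (82/29)·R4: [0, 0, 0, 0, 0]
The echelon form has 4 nonzero rows, and every pivot lies in the first 4 columns, so rank(A) = rank([A|b]) = 4.
The system is consistent.
rank = 4 = number of unknowns, so the solution is unique.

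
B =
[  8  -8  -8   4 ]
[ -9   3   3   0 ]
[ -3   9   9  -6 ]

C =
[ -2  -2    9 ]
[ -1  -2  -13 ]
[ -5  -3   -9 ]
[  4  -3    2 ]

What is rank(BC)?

2

First compute BC:
[[ 48,  12, 256],
 [  0,   3, -147],
 [-72, -21, -237]]
Now row reduce the product.
R3 ← R3 + (3/2)·R1: [0, -3, 147]
R3 ← R3 + R2: [0, 0, 0]
2 nonzero rows, so rank(BC) = 2.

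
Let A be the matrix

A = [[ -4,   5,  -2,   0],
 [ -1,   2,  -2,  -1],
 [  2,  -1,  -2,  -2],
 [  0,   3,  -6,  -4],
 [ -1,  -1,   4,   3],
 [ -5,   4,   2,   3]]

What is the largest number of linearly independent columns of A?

2

Row reduce to echelon form.
R2 ← R2 − (1/4)·R1: [0, 3/4, -3/2, -1]
R3 ← R3 + (1/2)·R1: [0, 3/2, -3, -2]
R5 ← R5 − (1/4)·R1: [0, -9/4, 9/2, 3]
R6 ← R6 − (5/4)·R1: [0, -9/4, 9/2, 3]
R3 ← R3 − (2)·R2: [0, 0, 0, 0]
R4 ← R4 − (4)·R2: [0, 0, 0, 0]
R5 ← R5 + (3)·R2: [0, 0, 0, 0]
R6 ← R6 + (3)·R2: [0, 0, 0, 0]
Echelon form has 2 nonzero rows, so rank(A) = 2.
The rank gives the maximum number of linearly independent columns: 2.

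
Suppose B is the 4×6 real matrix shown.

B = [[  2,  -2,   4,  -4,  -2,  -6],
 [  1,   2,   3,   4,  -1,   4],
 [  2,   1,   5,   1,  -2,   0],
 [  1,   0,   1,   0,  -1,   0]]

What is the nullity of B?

2

Row reduce to echelon form.
R2 ← R2 − (1/2)·R1: [0, 3, 1, 6, 0, 7]
R3 ← R3 − R1: [0, 3, 1, 5, 0, 6]
R4 ← R4 − (1/2)·R1: [0, 1, -1, 2, 0, 3]
R3 ← R3 − R2: [0, 0, 0, -1, 0, -1]
R4 ← R4 − (1/3)·R2: [0, 0, -4/3, 0, 0, 2/3]
Swap R3 ↔ R4
4 nonzero rows, so rank(B) = 4.
B has 6 columns; by rank–nullity, nullity = 6 − 4 = 2.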